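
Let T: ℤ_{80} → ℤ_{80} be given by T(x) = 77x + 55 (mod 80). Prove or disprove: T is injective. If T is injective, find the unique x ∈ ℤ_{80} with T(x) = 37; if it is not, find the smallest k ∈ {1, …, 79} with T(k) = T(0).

6

If T(u) = T(v), then 77u ≡ 77v (mod 80). Because gcd(77, 80) = 1, we may cancel 77 to get u ≡ v (mod 80).
Hence T is injective.
We now compute 77⁻¹ mod 80 explicitly. Euclid's algorithm: 80 = 1·77 + 3, 77 = 25·3 + 2, 3 = 1·2 + 1; back-substituting gives 1 = 53·77 − 51·80, so 77⁻¹ ≡ 53 (mod 80).
Since T is injective, we compute T⁻¹(37): solve 77x + 55 ≡ 37 (mod 80), i.e. 77x ≡ 62 (mod 80).
Multiplying by 77⁻¹ = 53 gives x ≡ 53·62 = 3286 = 41·80 + 6 ≡ 6 (mod 80).
Check: T(6) = 77·6 + 55 = 517 = 6·80 + 37 ≡ 37 (mod 80).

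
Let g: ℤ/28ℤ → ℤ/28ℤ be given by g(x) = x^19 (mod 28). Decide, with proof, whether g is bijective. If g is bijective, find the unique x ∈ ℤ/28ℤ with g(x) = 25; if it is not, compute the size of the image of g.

21

g(0) = 0^19 = 0.
g(14): Repeated squaring mod 28: 14^1 ≡ 14, 14^2 ≡ 14² = 196 ≡ 0, 14^4 ≡ 0² = 0, 14^8 ≡ 0² = 0, 14^16 ≡ 0² = 0. Since 19 = 16 + 2 + 1, 14^19 ≡ 0·0·14: 0·0 = 0, then 0·14 = 0. So 14^19 ≡ 0 (mod 28).
So g(0) = g(14) = 0 while 0 ≠ 14, thus g is not injective, hence not bijective.
Since g is not bijective, we determine |image(g)|. Computing x^19 mod 28 for each x (by repeated squaring, reducing mod 28 at every step), the values g(0), g(1), …, g(27) are: 0, 1, 16, 3, 4, 5, 20, 7, 8, 9, 24, 11, 12, 13, 0, 15, 16, 17, 4, 19, 20, 21, 8, 23, 24, 25, 12, 27.
The distinct values are {0, 1, 3, 4, 5, 7, 8, 9, 11, 12, 13, 15, 16, 17, 19, 20, 21, 23, 24, 25, 27}; there are 21 of them.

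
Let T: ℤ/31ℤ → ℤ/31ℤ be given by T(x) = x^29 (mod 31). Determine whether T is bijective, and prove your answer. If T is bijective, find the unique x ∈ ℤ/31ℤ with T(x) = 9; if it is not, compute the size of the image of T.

7

Since 31 is prime, the nonzero elements of ℤ/31ℤ form a cyclic group of order 30.
As gcd(29, 30) = 1, raising to the 29th power is a bijection on this group: if a^29 ≡ b^29 then (ab^{−1})^29 = 1, and the only element of order dividing gcd(29, 30) = 1 is 1, so a = b.
With T(0) = 0 this makes T injective on all of ℤ/31ℤ, hence bijective (finite equal-size domain and codomain). In particular T is bijective.
Since T is bijective, we find the preimage of 9. The inverse of x ↦ x^29 on (ℤ/31ℤ)^× is x ↦ x^29, because 29·29 = 841 = 28·30 + 1 ≡ 1 (mod 30) and x^{30} = 1 for x ≠ 0 (Fermat). So T⁻¹(9) = 9^29 mod 31.
Repeated squaring mod 31: 9^1 ≡ 9, 9^2 ≡ 9² = 81 ≡ 19, 9^4 ≡ 19² = 361 ≡ 20, 9^8 ≡ 20² = 400 ≡ 28, 9^16 ≡ 28² = 784 ≡ 9. Since 29 = 16 + 8 + 4 + 1, 9^29 ≡ 9·28·20·9: 9·28 = 252 ≡ 4, then 4·20 = 80 ≡ 18, then 18·9 = 162 ≡ 7. So 9^29 ≡ 7 (mod 31).
Hence T⁻¹(9) = 7.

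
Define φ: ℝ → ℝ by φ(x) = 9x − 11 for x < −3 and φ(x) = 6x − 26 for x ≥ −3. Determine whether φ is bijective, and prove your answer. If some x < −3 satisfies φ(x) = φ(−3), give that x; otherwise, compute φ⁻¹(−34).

-11/3

Both pieces are strictly increasing (slopes 9 and 6), so each is injective on its own interval.
The left piece maps (−∞, −3) onto (−∞, −38); the right piece maps [−3, ∞) onto [−44, ∞).
These images overlap. In particular φ(−3) = −44 (right piece), and solving 9x − 11 = −44 on the left piece gives x = −11/3 < −3.
So φ(−11/3) = φ(−3) with −11/3 ≠ −3, and φ is not injective, hence not bijective. This x = −11/3 is the requested value below −3.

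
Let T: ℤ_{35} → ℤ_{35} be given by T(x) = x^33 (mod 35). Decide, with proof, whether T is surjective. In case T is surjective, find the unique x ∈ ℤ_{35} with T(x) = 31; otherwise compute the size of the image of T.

15

T(4): Repeated squaring mod 35: 4^1 ≡ 4, 4^2 ≡ 4² = 16, 4^4 ≡ 16² = 256 ≡ 11, 4^8 ≡ 11² = 121 ≡ 16, 4^16 ≡ 16² = 256 ≡ 11, 4^32 ≡ 11² = 121 ≡ 16. Since 33 = 32 + 1, 4^33 ≡ 16·4: 16·4 = 64 ≡ 29. So 4^33 ≡ 29 (mod 35).
T(9): Repeated squaring mod 35: 9^1 ≡ 9, 9^2 ≡ 9² = 81 ≡ 11, 9^4 ≡ 11² = 121 ≡ 16, 9^8 ≡ 16² = 256 ≡ 11, 9^16 ≡ 11² = 121 ≡ 16, 9^32 ≡ 16² = 256 ≡ 11. Since 33 = 32 + 1, 9^33 ≡ 11·9: 11·9 = 99 ≡ 29. So 9^33 ≡ 29 (mod 35).
So T(4) = T(9) = 29 while 4 ≠ 9, therefore T is not injective.
A non-injective map from the 35-element set ℤ_{35} to itself takes at most 34 distinct values, so it cannot be surjective. Hence T is not surjective.
Since T is not surjective, we determine |image(T)|. Computing x^33 mod 35 for each x (by repeated squaring, reducing mod 35 at every step), the values T(0), T(1), …, T(34) are: 0, 1, 22, 13, 29, 20, 6, 7, 8, 29, 20, 1, 27, 13, 14, 15, 1, 27, 8, 34, 20, 21, 22, 8, 34, 15, 6, 27, 28, 29, 15, 6, 22, 13, 34.
The distinct values are {0, 1, 6, 7, 8, 13, 14, 15, 20, 21, 22, 27, 28, 29, 34}; there are 15 of them.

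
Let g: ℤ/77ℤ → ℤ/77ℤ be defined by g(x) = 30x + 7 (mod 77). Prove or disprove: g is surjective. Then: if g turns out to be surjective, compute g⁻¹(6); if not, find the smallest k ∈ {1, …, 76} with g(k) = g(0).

59

Since gcd(30, 77) = 1, 30 is invertible modulo 77. Euclid's algorithm: 77 = 2·30 + 17, 30 = 1·17 + 13, 17 = 1·13 + 4, 13 = 3·4 + 1; back-substituting gives 1 = 18·30 − 7·77, so 30⁻¹ ≡ 18 (mod 77).
For any y ∈ ℤ/77ℤ, x = 18(y − 7) mod 77 satisfies g(x) = 30·18(y − 7) + 7 ≡ y (since 30·18 ≡ 1 mod 77). So every y has a preimage.
Hence g is surjective.
Since g is surjective, we compute g⁻¹(6): solve 30x + 7 ≡ 6 (mod 77), i.e. 30x ≡ 76 (mod 77).
Multiplying by 30⁻¹ = 18 gives x ≡ 18·76 = 1368 = 17·77 + 59 ≡ 59 (mod 77).
Check: g(59) = 30·59 + 7 = 1777 = 23·77 + 6 ≡ 6 (mod 77).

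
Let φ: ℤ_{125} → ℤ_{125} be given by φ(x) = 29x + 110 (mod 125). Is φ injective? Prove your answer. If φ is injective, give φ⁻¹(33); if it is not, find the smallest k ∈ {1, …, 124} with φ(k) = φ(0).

62

Recall that φ is injective when φ(a) = φ(b) forces a = b.
Suppose φ(a) = φ(b) in ℤ_{125}. Then 29a + 110 ≡ 29b + 110 (mod 125), so 29(a − b) ≡ 0 (mod 125).
Since gcd(29, 125) = 1, 29 is invertible modulo 125, hence a − b ≡ 0 (mod 125), i.e. a = b.
Thus φ is injective.
We now compute 29⁻¹ mod 125 explicitly. Euclid's algorithm: 125 = 4·29 + 9, 29 = 3·9 + 2, 9 = 4·2 + 1; back-substituting gives 1 = 69·29 − 16·125, so 29⁻¹ ≡ 69 (mod 125).
Since φ is injective, we find φ⁻¹(33): we need 29x ≡ 33 − 110 ≡ 48 (mod 125). Using 29⁻¹ = 69: x ≡ 69·48 = 3312 = 26·125 + 62, so x = 62.
Check: φ(62) = 29·62 + 110 = 1908 = 15·125 + 33 ≡ 33 (mod 125).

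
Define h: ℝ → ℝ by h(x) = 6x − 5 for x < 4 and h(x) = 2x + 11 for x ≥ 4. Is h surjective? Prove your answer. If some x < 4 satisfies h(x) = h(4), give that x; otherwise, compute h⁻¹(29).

9

Both pieces are strictly increasing (slopes 6 and 2), so each is injective on its own interval.
The left piece maps (−∞, 4) onto (−∞, 19); the right piece maps [4, ∞) onto [19, ∞).
These images together cover ℝ, so h is surjective.
Because the two images are disjoint, no x < 4 has h(x) = h(4), so we compute h⁻¹(29): 29 lies in [19, ∞), so solve 2x + 11 = 29: x = (29 − 11)/2 = 9.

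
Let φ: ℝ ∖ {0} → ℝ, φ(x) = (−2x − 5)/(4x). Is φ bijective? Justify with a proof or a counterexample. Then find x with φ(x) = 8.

-5/34

If φ(x) = −1/2, cross-multiplying gives 4(−2x − 5) = −2(4x), which simplifies to −20 = 0 — false.  So −1/2 has no preimage and φ is not surjective.
Therefore φ is not bijective.
Solving φ(x) = 8: cross-multiplying gives −2x − 5 = 8(4x), which rearranges to −34x = 5, so x = −5/34.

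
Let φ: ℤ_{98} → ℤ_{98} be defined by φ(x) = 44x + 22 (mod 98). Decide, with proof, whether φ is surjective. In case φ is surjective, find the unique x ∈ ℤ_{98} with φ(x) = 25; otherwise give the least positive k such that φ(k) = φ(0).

49

Since gcd(44, 98) = 2, we have 44x ≡ 0 (mod 2) for all x, so φ(x) ≡ 0 (mod 2).
But 1 ≢ 0 (mod 2), so 1 ∈ ℤ_{98} has no preimage. Therefore φ is not surjective.
Since φ is not surjective, we find the least positive k with φ(k) = φ(0): this means 44k ≡ 0 (mod 98), i.e. 98 ∣ 44k. Since gcd(44, 98) = 2, dividing through by 2 this holds exactly when 49 ∣ 22k, and as gcd(22, 49) = 1, exactly when 49 ∣ k.
The smallest positive such k is 49.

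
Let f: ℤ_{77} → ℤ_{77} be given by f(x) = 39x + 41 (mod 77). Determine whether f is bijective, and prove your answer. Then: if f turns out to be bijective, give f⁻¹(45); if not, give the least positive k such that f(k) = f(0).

Suppose f(u) = f(v) in ℤ_{77}. Then 39u + 41 ≡ 39v + 41 (mod 77), hence 39(u − v) ≡ 0 (mod 77).
Since gcd(39, 77) = 1, 39 is invertible modulo 77, hence u − v ≡ 0 (mod 77), i.e. u = v.
We now compute 39⁻¹ mod 77 explicitly. Euclid's algorithm: 77 = 1·39 + 38, 39 = 1·38 + 1; back-substituting gives 1 = 2·39 − 1·77, so 39⁻¹ ≡ 2 (mod 77).
For any y ∈ ℤ_{77}, x = 2(y − 41) mod 77 satisfies f(x) = 39·2(y − 41) + 41 ≡ y (since 39·2 ≡ 1 mod 77). So every y has a preimage.
Thus f is bijective.
Since f is bijective, we find f⁻¹(45): we need 39x ≡ 45 − 41 ≡ 4 (mod 77). Using 39⁻¹ = 2: x ≡ 2·4 = 8, so x = 8.
Check: f(8) = 39·8 + 41 = 353 = 4·77 + 45 ≡ 45 (mod 77).

8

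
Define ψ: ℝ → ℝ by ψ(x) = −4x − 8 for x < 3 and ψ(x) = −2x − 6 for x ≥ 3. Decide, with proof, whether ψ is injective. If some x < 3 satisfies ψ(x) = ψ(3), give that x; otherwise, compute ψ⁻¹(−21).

Both pieces are strictly decreasing (slopes −4 and −2), so each is injective on its own interval.
The left piece maps (−∞, 3) onto (−20, ∞); the right piece maps [3, ∞) onto (−∞, −12].
These images overlap. In particular ψ(3) = −12 (right piece), and solving −4x − 8 = −12 on the left piece gives x = 1 < 3.
So ψ(1) = ψ(3) with 1 ≠ 3, and ψ is not injective. This x = 1 is the requested value below 3.

1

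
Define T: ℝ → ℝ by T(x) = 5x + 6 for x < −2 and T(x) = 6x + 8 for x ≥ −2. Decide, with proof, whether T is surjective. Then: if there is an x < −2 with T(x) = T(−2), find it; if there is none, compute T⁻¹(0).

-4/3

Both pieces are strictly increasing (slopes 5 and 6), so each is injective on its own interval.
The left piece maps (−∞, −2) onto (−∞, −4); the right piece maps [−2, ∞) onto [−4, ∞).
These images together cover ℝ, so T is surjective.
Because the two images are disjoint, no x < −2 has T(x) = T(−2), so we compute T⁻¹(0): 0 lies in [−4, ∞), so solve 6x + 8 = 0: x = (0 − 8)/6 = −4/3.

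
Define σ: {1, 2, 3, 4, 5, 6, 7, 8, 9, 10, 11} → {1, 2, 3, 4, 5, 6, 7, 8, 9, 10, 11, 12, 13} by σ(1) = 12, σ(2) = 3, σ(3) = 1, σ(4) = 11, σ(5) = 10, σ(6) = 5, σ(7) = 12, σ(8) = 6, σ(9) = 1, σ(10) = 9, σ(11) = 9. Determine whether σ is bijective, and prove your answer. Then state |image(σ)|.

8

σ(1) = 12 = σ(7) with 1 ≠ 7, so σ is not injective, hence not bijective.
The image of σ is {1, 3, 5, 6, 9, 10, 11, 12}, which has 8 elements.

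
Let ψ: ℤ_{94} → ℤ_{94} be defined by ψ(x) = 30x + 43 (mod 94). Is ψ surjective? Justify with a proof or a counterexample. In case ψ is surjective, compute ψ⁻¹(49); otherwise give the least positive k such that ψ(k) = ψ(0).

47

By definition, ψ is surjective if every y in the codomain equals ψ(x) for some x in the domain.
Since gcd(30, 94) = 2, we have 30x ≡ 0 (mod 2) for all x, so ψ(x) ≡ 1 (mod 2).
But 0 ≢ 1 (mod 2), so 0 ∈ ℤ_{94} has no preimage. So ψ is not surjective.
Since ψ is not surjective, we find the least positive k with ψ(k) = ψ(0): this means 30k ≡ 0 (mod 94), i.e. 94 ∣ 30k. Since gcd(30, 94) = 2, dividing through by 2 this holds exactly when 47 ∣ 15k, and as gcd(15, 47) = 1, exactly when 47 ∣ k.
The smallest positive such k is 47.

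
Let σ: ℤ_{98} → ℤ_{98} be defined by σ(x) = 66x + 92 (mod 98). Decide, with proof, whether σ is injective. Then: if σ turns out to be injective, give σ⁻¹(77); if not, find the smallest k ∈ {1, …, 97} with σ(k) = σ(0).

49

We have gcd(66, 98) = 2 > 1. Taking s = 0 and t = 49: σ(0) = 92 and σ(49) = 66·49 + 92 = 3326 ≡ 92 (mod 98).
So σ(0) = σ(49) while 0 ≠ 49, hence σ is not injective.
Since σ is not injective, we find the least positive k with σ(k) = σ(0): this means 66k ≡ 0 (mod 98), i.e. 98 ∣ 66k. Since gcd(66, 98) = 2, dividing through by 2 this holds exactly when 49 ∣ 33k, and as gcd(33, 49) = 1, exactly when 49 ∣ k.
The smallest positive such k is 49.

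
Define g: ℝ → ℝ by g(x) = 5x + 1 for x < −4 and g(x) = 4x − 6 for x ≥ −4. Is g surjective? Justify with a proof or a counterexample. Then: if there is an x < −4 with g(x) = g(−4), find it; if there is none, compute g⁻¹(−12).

Both pieces are strictly increasing (slopes 5 and 4), so each is injective on its own interval.
The left piece maps (−∞, −4) onto (−∞, −19); the right piece maps [−4, ∞) onto [−22, ∞).
The union (−∞, −19) ∪ [−22, ∞) covers ℝ, so g is surjective.
For the follow-up: the images overlap, so an x < −4 with g(x) = g(−4) exists. g(−4) = −22; solving 5x + 1 = −22 for x < −4 gives x = (−22 − 1)/5 = −23/5.

-23/5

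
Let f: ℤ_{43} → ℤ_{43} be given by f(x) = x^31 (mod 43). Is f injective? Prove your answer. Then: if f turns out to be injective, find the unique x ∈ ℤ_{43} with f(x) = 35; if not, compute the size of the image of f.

41

Since 43 is prime, the nonzero elements of ℤ_{43} form a cyclic group of order 42.
As gcd(31, 42) = 1, raising to the 31st power is a bijection on this group: if x_1^31 ≡ x_2^31 then (x_1x_2^{−1})^31 = 1, and the only element of order dividing gcd(31, 42) = 1 is 1, so x_1 = x_2.
With f(0) = 0 this makes f injective on all of ℤ_{43}, hence bijective (finite equal-size domain and codomain). In particular f is injective.
Since f is injective, we find the preimage of 35. The inverse of x ↦ x^31 on (ℤ_{43})^× is x ↦ x^19, because 31·19 = 589 = 14·42 + 1 ≡ 1 (mod 42) and x^{42} = 1 for x ≠ 0 (Fermat). So f⁻¹(35) = 35^19 mod 43.
Repeated squaring mod 43: 35^1 ≡ 35, 35^2 ≡ 35² = 1225 ≡ 21, 35^4 ≡ 21² = 441 ≡ 11, 35^8 ≡ 11² = 121 ≡ 35, 35^16 ≡ 35² = 1225 ≡ 21. Since 19 = 16 + 2 + 1, 35^19 ≡ 21·21·35: 21·21 = 441 ≡ 11, then 11·35 = 385 ≡ 41. So 35^19 ≡ 41 (mod 43).
Hence f⁻¹(35) = 41.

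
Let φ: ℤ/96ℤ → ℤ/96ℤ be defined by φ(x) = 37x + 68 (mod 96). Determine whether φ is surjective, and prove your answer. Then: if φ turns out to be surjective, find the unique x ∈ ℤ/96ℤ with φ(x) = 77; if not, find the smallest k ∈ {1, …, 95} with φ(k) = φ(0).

21

Since gcd(37, 96) = 1, 37 is invertible modulo 96. Euclid's algorithm: 96 = 2·37 + 22, 37 = 1·22 + 15, 22 = 1·15 + 7, 15 = 2·7 + 1; back-substituting gives 1 = 13·37 − 5·96, so 37⁻¹ ≡ 13 (mod 96).
For any y ∈ ℤ/96ℤ, x = 13(y − 68) mod 96 satisfies φ(x) = 37·13(y − 68) + 68 ≡ y (since 37·13 ≡ 1 mod 96). So every y has a preimage.
Thus φ is surjective.
Since φ is surjective, we find φ⁻¹(77): we need 37x ≡ 77 − 68 ≡ 9 (mod 96). Using 37⁻¹ = 13: x ≡ 13·9 = 117 = 1·96 + 21, so x = 21.
Check: φ(21) = 37·21 + 68 = 845 = 8·96 + 77 ≡ 77 (mod 96).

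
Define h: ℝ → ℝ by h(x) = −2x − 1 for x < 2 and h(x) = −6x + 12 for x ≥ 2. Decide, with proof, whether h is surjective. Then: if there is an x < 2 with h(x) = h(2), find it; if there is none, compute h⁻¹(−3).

-1/2

Both pieces are strictly decreasing (slopes −2 and −6), so each is injective on its own interval.
The left piece maps (−∞, 2) onto (−5, ∞); the right piece maps [2, ∞) onto (−∞, 0].
The union (−5, ∞) ∪ (−∞, 0] covers ℝ, so h is surjective.
For the follow-up: the images overlap, so an x < 2 with h(x) = h(2) exists. h(2) = 0; solving −2x − 1 = 0 for x < 2 gives x = (0 + 1)/(−2) = −1/2.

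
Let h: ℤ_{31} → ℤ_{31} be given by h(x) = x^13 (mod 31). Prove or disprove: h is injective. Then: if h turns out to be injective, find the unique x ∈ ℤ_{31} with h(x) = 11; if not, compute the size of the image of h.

Since 31 is prime, the nonzero elements of ℤ_{31} form a cyclic group of order 30.
As gcd(13, 30) = 1, raising to the 13th power is a bijection on this group: if s^13 ≡ t^13 then (st^{−1})^13 = 1, and the only element of order dividing gcd(13, 30) = 1 is 1, so s = t.
With h(0) = 0 this makes h injective on all of ℤ_{31}, hence bijective (finite equal-size domain and codomain). In particular h is injective.
Since h is injective, we find the preimage of 11. The inverse of x ↦ x^13 on (ℤ_{31})^× is x ↦ x^7, because 13·7 = 91 = 3·30 + 1 ≡ 1 (mod 30) and x^{30} = 1 for x ≠ 0 (Fermat). So h⁻¹(11) = 11^7 mod 31.
Repeated squaring mod 31: 11^1 ≡ 11, 11^2 ≡ 11² = 121 ≡ 28, 11^4 ≡ 28² = 784 ≡ 9. Since 7 = 4 + 2 + 1, 11^7 ≡ 9·28·11: 9·28 = 252 ≡ 4, then 4·11 = 44 ≡ 13. So 11^7 ≡ 13 (mod 31).
Hence h⁻¹(11) = 13.

13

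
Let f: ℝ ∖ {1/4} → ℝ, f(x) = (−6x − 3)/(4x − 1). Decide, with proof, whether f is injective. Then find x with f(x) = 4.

1/22

Suppose f(x_1) = f(x_2). Cross-multiplying: (−6x_1 − 3)(4x_2 − 1) = (−6x_2 − 3)(4x_1 − 1).
Expanding both sides and cancelling the symmetric terms leaves 18·(x_1 − x_2) = 0. Since 18 ≠ 0, x_1 = x_2. Hence f is injective.
Solving f(x) = 4: cross-multiplying gives −6x − 3 = 4(4x − 1), which rearranges to −22x = −1, so x = 1/22.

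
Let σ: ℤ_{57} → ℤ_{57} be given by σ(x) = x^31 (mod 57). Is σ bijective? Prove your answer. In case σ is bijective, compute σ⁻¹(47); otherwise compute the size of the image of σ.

Computing x^31 mod 57 for each x (by repeated squaring, reducing mod 57 at every step), the values σ(0), σ(1), …, σ(56) are: 0, 1, 41, 33, 28, 17, 42, 7, 8, 6, 13, 11, 12, 34, 2, 48, 43, 35, 18, 19, 20, 3, 52, 47, 36, 4, 26, 27, 25, 32, 30, 31, 53, 21, 10, 5, 54, 37, 38, 39, 22, 14, 9, 55, 23, 45, 46, 44, 51, 49, 50, 15, 40, 29, 24, 16, 56.
Every element of ℤ_{57} appears exactly once in this list, so σ is a bijection, and in particular bijective.
Since σ is bijective, we read off the preimage of 47 from the same table: σ(23) = 47, so σ⁻¹(47) = 23.

23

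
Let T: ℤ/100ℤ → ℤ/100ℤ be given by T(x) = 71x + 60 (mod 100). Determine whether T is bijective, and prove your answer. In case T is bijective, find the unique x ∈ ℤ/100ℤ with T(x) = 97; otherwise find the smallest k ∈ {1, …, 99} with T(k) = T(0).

Recall that T is injective if T(x_1) = T(x_2) implies x_1 = x_2.
If T(x_1) = T(x_2), then 71x_1 ≡ 71x_2 (mod 100). Because gcd(71, 100) = 1, we may cancel 71 to get x_1 ≡ x_2 (mod 100).
We now compute 71⁻¹ mod 100 explicitly. Euclid's algorithm: 100 = 1·71 + 29, 71 = 2·29 + 13, 29 = 2·13 + 3, 13 = 4·3 + 1; back-substituting gives 1 = 31·71 − 22·100, so 71⁻¹ ≡ 31 (mod 100).
For any y ∈ ℤ/100ℤ, x = 31(y − 60) mod 100 satisfies T(x) = 71·31(y − 60) + 60 ≡ y (since 71·31 ≡ 1 mod 100). So every y has a preimage.
So T is bijective.
Since T is bijective, we compute T⁻¹(97): solve 71x + 60 ≡ 97 (mod 100), i.e. 71x ≡ 37 (mod 100).
Multiplying by 71⁻¹ = 31 gives x ≡ 31·37 = 1147 = 11·100 + 47 ≡ 47 (mod 100).
Check: T(47) = 71·47 + 60 = 3397 = 33·100 + 97 ≡ 97 (mod 100).

47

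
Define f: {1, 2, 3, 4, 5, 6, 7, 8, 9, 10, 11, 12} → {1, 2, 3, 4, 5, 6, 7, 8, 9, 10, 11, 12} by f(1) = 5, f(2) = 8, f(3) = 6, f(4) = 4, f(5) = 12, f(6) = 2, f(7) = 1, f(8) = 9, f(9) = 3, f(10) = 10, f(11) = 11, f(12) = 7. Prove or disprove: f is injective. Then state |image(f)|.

12

The values f(1), …, f(12) are 5, 8, 6, 4, 12, 2, 1, 9, 3, 10, 11, 7 — all distinct.
So f(s) = f(t) only when s = t, and f is injective.
The image of f is {1, 2, 3, 4, 5, 6, 7, 8, 9, 10, 11, 12}, which has 12 elements.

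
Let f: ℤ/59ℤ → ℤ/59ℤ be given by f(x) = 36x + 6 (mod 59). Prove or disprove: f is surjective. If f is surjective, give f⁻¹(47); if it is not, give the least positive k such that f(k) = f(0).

Since gcd(36, 59) = 1, 36 is invertible modulo 59. Euclid's algorithm: 59 = 1·36 + 23, 36 = 1·23 + 13, 23 = 1·13 + 10, 13 = 1·10 + 3, 10 = 3·3 + 1; back-substituting gives 1 = 41·36 − 25·59, so 36⁻¹ ≡ 41 (mod 59).
For any y ∈ ℤ/59ℤ, x = 41(y − 6) mod 59 satisfies f(x) = 36·41(y − 6) + 6 ≡ y (since 36·41 ≡ 1 mod 59). So every y has a preimage.
So f is surjective.
Since f is surjective, we compute f⁻¹(47): solve 36x + 6 ≡ 47 (mod 59), i.e. 36x ≡ 41 (mod 59).
Multiplying by 36⁻¹ = 41 gives x ≡ 41·41 = 1681 = 28·59 + 29 ≡ 29 (mod 59).
Check: f(29) = 36·29 + 6 = 1050 = 17·59 + 47 ≡ 47 (mod 59).

29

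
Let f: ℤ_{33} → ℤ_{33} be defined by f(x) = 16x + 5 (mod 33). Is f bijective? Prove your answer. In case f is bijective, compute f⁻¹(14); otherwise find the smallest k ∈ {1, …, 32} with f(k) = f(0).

15

If f(s) = f(t), then 16s ≡ 16t (mod 33). Because gcd(16, 33) = 1, we may cancel 16 to get s ≡ t (mod 33).
We now compute 16⁻¹ mod 33 explicitly. Euclid's algorithm: 33 = 2·16 + 1; back-substituting gives 1 = 31·16 − 15·33, so 16⁻¹ ≡ 31 (mod 33).
For any y ∈ ℤ_{33}, x = 31(y − 5) mod 33 satisfies f(x) = 16·31(y − 5) + 5 ≡ y (since 16·31 ≡ 1 mod 33). So every y has a preimage.
Thus f is bijective.
Since f is bijective, we compute f⁻¹(14): solve 16x + 5 ≡ 14 (mod 33), i.e. 16x ≡ 9 (mod 33).
Multiplying by 16⁻¹ = 31 gives x ≡ 31·9 = 279 = 8·33 + 15 ≡ 15 (mod 33).
Check: f(15) = 16·15 + 5 = 245 = 7·33 + 14 ≡ 14 (mod 33).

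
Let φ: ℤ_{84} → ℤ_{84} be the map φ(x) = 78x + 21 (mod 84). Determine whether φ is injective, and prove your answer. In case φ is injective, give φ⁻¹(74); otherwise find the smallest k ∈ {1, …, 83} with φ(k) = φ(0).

Recall: φ is injective if φ(s) = φ(t) implies s = t.
We have gcd(78, 84) = 6 > 1. Taking s = 0 and t = 14: φ(0) = 21 and φ(14) = 78·14 + 21 = 1113 ≡ 21 (mod 84).
So φ(0) = φ(14) while 0 ≠ 14, hence φ is not injective.
Since φ is not injective, we find the least positive k with φ(k) = φ(0): this means 78k ≡ 0 (mod 84), i.e. 84 ∣ 78k. Since gcd(78, 84) = 6, dividing through by 6 this holds exactly when 14 ∣ 13k, and as gcd(13, 14) = 1, exactly when 14 ∣ k.
The smallest positive such k is 14.

14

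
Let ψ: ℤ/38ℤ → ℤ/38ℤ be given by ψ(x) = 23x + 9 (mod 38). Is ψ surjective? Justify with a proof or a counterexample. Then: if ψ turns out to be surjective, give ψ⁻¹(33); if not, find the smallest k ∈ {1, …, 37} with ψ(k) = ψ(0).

Recall that ψ is surjective if every y in the codomain equals ψ(x) for some x in the domain.
Since gcd(23, 38) = 1, 23 is invertible modulo 38. Euclid's algorithm: 38 = 1·23 + 15, 23 = 1·15 + 8, 15 = 1·8 + 7, 8 = 1·7 + 1; back-substituting gives 1 = 5·23 − 3·38, so 23⁻¹ ≡ 5 (mod 38).
Then y ↦ 5(y − 9) is a two-sided inverse to ψ, so every y ∈ ℤ/38ℤ has a preimage.
So ψ is surjective.
Since ψ is surjective, we find ψ⁻¹(33): we need 23x ≡ 33 − 9 ≡ 24 (mod 38). Using 23⁻¹ = 5: x ≡ 5·24 = 120 = 3·38 + 6, so x = 6.
Check: ψ(6) = 23·6 + 9 = 147 = 3·38 + 33 ≡ 33 (mod 38).

6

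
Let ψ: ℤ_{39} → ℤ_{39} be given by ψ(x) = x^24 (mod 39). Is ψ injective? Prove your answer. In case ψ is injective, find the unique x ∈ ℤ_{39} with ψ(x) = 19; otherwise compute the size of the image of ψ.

ψ(1) = 1^24 = 1.
ψ(2): Repeated squaring mod 39: 2^1 ≡ 2, 2^2 ≡ 2² = 4, 2^4 ≡ 4² = 16, 2^8 ≡ 16² = 256 ≡ 22, 2^16 ≡ 22² = 484 ≡ 16. Since 24 = 16 + 8, 2^24 ≡ 16·22: 16·22 = 352 ≡ 1. So 2^24 ≡ 1 (mod 39).
So ψ(1) = ψ(2) = 1 while 1 ≠ 2, hence ψ is not injective.
Since ψ is not injective, we determine |image(ψ)|. Computing x^24 mod 39 for each x (by repeated squaring, reducing mod 39 at every step), the values ψ(0), ψ(1), …, ψ(38) are: 0, 1, 1, 27, 1, 1, 27, 1, 1, 27, 1, 1, 27, 13, 1, 27, 1, 1, 27, 1, 1, 27, 1, 1, 27, 1, 13, 27, 1, 1, 27, 1, 1, 27, 1, 1, 27, 1, 1.
The distinct values are {0, 1, 13, 27}; there are 4 of them.

4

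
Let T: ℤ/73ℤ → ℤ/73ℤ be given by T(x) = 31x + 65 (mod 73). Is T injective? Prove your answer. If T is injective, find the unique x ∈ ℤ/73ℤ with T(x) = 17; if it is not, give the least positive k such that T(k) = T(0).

If T(a) = T(b), then 31a ≡ 31b (mod 73). Because gcd(31, 73) = 1, we may cancel 31 to get a ≡ b (mod 73).
Hence T is injective.
We now compute 31⁻¹ mod 73 explicitly. Euclid's algorithm: 73 = 2·31 + 11, 31 = 2·11 + 9, 11 = 1·9 + 2, 9 = 4·2 + 1; back-substituting gives 1 = 33·31 − 14·73, so 31⁻¹ ≡ 33 (mod 73).
Since T is injective, we find T⁻¹(17): we need 31x ≡ 17 − 65 ≡ 25 (mod 73). Using 31⁻¹ = 33: x ≡ 33·25 = 825 = 11·73 + 22, so x = 22.
Check: T(22) = 31·22 + 65 = 747 = 10·73 + 17 ≡ 17 (mod 73).

22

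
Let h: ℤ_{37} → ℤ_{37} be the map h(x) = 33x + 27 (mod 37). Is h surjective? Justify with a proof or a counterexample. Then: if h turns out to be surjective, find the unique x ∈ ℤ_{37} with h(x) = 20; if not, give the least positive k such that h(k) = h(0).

11

Since gcd(33, 37) = 1, 33 is invertible modulo 37. Euclid's algorithm: 37 = 1·33 + 4, 33 = 8·4 + 1; back-substituting gives 1 = 9·33 − 8·37, so 33⁻¹ ≡ 9 (mod 37).
Then y ↦ 9(y − 27) is a two-sided inverse to h, so every y ∈ ℤ_{37} has a preimage.
Therefore h is surjective.
Since h is surjective, we compute h⁻¹(20): solve 33x + 27 ≡ 20 (mod 37), i.e. 33x ≡ 30 (mod 37).
Multiplying by 33⁻¹ = 9 gives x ≡ 9·30 = 270 = 7·37 + 11 ≡ 11 (mod 37).
Check: h(11) = 33·11 + 27 = 390 = 10·37 + 20 ≡ 20 (mod 37).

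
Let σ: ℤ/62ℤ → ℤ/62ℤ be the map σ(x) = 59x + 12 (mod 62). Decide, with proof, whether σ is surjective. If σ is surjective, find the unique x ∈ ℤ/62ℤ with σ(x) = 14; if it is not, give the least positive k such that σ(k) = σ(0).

Since gcd(59, 62) = 1, 59 is invertible modulo 62. Euclid's algorithm: 62 = 1·59 + 3, 59 = 19·3 + 2, 3 = 1·2 + 1; back-substituting gives 1 = 41·59 − 39·62, so 59⁻¹ ≡ 41 (mod 62).
For any y ∈ ℤ/62ℤ, x = 41(y − 12) mod 62 satisfies σ(x) = 59·41(y − 12) + 12 ≡ y (since 59·41 ≡ 1 mod 62). So every y has a preimage.
Therefore σ is surjective.
Since σ is surjective, we compute σ⁻¹(14): solve 59x + 12 ≡ 14 (mod 62), i.e. 59x ≡ 2 (mod 62).
Multiplying by 59⁻¹ = 41 gives x ≡ 41·2 = 82 = 1·62 + 20 ≡ 20 (mod 62).
Check: σ(20) = 59·20 + 12 = 1192 = 19·62 + 14 ≡ 14 (mod 62).

20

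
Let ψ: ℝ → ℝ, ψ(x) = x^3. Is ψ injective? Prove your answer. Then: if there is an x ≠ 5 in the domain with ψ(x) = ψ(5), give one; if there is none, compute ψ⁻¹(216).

On ℝ, x ↦ x^3 is strictly increasing (since 3 is odd), so ψ(s) = ψ(t) forces s = t. Hence ψ is injective.
Since x ↦ x^3 is strictly increasing on ℝ, it is injective there, so no x ≠ 5 in the domain has ψ(x) = ψ(5). We therefore compute ψ⁻¹(216) = 216^{1/3} = 6 (indeed 6^3 = 216).

6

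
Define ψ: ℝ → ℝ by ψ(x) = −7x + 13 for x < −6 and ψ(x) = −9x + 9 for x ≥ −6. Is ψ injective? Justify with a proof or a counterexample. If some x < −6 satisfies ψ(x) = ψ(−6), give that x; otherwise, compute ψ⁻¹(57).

-50/7

Both pieces are strictly decreasing (slopes −7 and −9), so each is injective on its own interval.
The left piece maps (−∞, −6) onto (55, ∞); the right piece maps [−6, ∞) onto (−∞, 63].
These images overlap. In particular ψ(−6) = 63 (right piece), and solving −7x + 13 = 63 on the left piece gives x = −50/7 < −6.
So ψ(−50/7) = ψ(−6) with −50/7 ≠ −6, and ψ is not injective. This x = −50/7 is the requested value below −6.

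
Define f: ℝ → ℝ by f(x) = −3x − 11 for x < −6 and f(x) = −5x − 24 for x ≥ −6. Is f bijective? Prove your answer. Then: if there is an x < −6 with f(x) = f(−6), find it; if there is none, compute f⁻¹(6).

-6

Both pieces are strictly decreasing (slopes −3 and −5), so each is injective on its own interval.
The left piece maps (−∞, −6) onto (7, ∞); the right piece maps [−6, ∞) onto (−∞, 6].
The images leave a gap (7 has no preimage), so f is not surjective, hence not bijective.
Because the two images are disjoint, no x < −6 has f(x) = f(−6), so we compute f⁻¹(6): 6 lies in (−∞, 6], so solve −5x − 24 = 6: x = (6 + 24)/(−5) = −6.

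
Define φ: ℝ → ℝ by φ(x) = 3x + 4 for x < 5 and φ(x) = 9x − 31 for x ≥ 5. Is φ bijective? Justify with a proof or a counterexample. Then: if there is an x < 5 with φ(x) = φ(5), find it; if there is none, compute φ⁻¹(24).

Both pieces are strictly increasing (slopes 3 and 9), so each is injective on its own interval.
The left piece maps (−∞, 5) onto (−∞, 19); the right piece maps [5, ∞) onto [14, ∞).
These images overlap. In particular φ(5) = 14 (right piece), and solving 3x + 4 = 14 on the left piece gives x = 10/3 < 5.
So φ(10/3) = φ(5) with 10/3 ≠ 5, and φ is not injective, hence not bijective. This x = 10/3 is the requested value below 5.

10/3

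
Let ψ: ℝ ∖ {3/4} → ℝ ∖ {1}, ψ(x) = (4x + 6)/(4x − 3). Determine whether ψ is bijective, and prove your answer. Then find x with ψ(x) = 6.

6/5

Suppose ψ(s) = ψ(t). Cross-multiplying: (4s + 6)(4t − 3) = (4t + 6)(4s − 3).
Expanding both sides and cancelling the symmetric terms leaves −36·(s − t) = 0. Since −36 ≠ 0, s = t. Thus ψ is injective.
For any y ≠ 1, solving y(4x − 3) = 4x + 6 for x gives a well-defined x ≠ 3/4. So ψ is surjective.
Therefore ψ is bijective.
Solving ψ(x) = 6: cross-multiplying gives 4x + 6 = 6(4x − 3), which rearranges to −20x = −24, so x = 6/5.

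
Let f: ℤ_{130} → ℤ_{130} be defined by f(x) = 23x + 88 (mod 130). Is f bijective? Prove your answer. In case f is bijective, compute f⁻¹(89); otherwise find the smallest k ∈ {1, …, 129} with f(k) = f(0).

Suppose f(x_1) = f(x_2) in ℤ_{130}. Then 23x_1 + 88 ≡ 23x_2 + 88 (mod 130), thus 23(x_1 − x_2) ≡ 0 (mod 130).
Since gcd(23, 130) = 1, 23 is invertible modulo 130, hence x_1 − x_2 ≡ 0 (mod 130), i.e. x_1 = x_2.
We now compute 23⁻¹ mod 130 explicitly. Euclid's algorithm: 130 = 5·23 + 15, 23 = 1·15 + 8, 15 = 1·8 + 7, 8 = 1·7 + 1; back-substituting gives 1 = 17·23 − 3·130, so 23⁻¹ ≡ 17 (mod 130).
Then y ↦ 17(y − 88) is a two-sided inverse to f, so every y ∈ ℤ_{130} has a preimage.
Therefore f is bijective.
Since f is bijective, we compute f⁻¹(89): solve 23x + 88 ≡ 89 (mod 130), i.e. 23x ≡ 1 (mod 130).
Multiplying by 23⁻¹ = 17 gives x ≡ 17·1 = 17 ≡ 17 (mod 130).
Check: f(17) = 23·17 + 88 = 479 = 3·130 + 89 ≡ 89 (mod 130).

17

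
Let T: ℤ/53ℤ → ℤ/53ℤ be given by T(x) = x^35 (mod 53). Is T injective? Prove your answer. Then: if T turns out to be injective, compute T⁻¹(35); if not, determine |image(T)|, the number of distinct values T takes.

51

Since 53 is prime, the nonzero elements of ℤ/53ℤ form a cyclic group of order 52.
As gcd(35, 52) = 1, raising to the 35th power is a bijection on this group: if a^35 ≡ b^35 then (ab^{−1})^35 = 1, and the only element of order dividing gcd(35, 52) = 1 is 1, so a = b.
With T(0) = 0 this makes T injective on all of ℤ/53ℤ, hence bijective (finite equal-size domain and codomain). In particular T is injective.
Since T is injective, we find the preimage of 35. The inverse of x ↦ x^35 on (ℤ/53ℤ)^× is x ↦ x^3, because 35·3 = 105 = 2·52 + 1 ≡ 1 (mod 52) and x^{52} = 1 for x ≠ 0 (Fermat). So T⁻¹(35) = 35^3 mod 53.
Repeated squaring mod 53: 35^1 ≡ 35, 35^2 ≡ 35² = 1225 ≡ 6. Since 3 = 2 + 1, 35^3 ≡ 6·35: 6·35 = 210 ≡ 51. So 35^3 ≡ 51 (mod 53).
Hence T⁻¹(35) = 51.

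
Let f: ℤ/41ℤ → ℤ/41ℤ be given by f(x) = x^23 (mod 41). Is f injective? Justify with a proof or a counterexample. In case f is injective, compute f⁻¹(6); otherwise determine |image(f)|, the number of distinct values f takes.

29

Since 41 is prime, the nonzero elements of ℤ/41ℤ form a cyclic group of order 40.
As gcd(23, 40) = 1, raising to the 23rd power is a bijection on this group: if a^23 ≡ b^23 then (ab^{−1})^23 = 1, and the only element of order dividing gcd(23, 40) = 1 is 1, so a = b.
With f(0) = 0 this makes f injective on all of ℤ/41ℤ, hence bijective (finite equal-size domain and codomain). In particular f is injective.
Since f is injective, we find the preimage of 6. The inverse of x ↦ x^23 on (ℤ/41ℤ)^× is x ↦ x^7, because 23·7 = 161 = 4·40 + 1 ≡ 1 (mod 40) and x^{40} = 1 for x ≠ 0 (Fermat). So f⁻¹(6) = 6^7 mod 41.
Repeated squaring mod 41: 6^1 ≡ 6, 6^2 ≡ 6² = 36, 6^4 ≡ 36² = 1296 ≡ 25. Since 7 = 4 + 2 + 1, 6^7 ≡ 25·36·6: 25·36 = 900 ≡ 39, then 39·6 = 234 ≡ 29. So 6^7 ≡ 29 (mod 41).
Hence f⁻¹(6) = 29.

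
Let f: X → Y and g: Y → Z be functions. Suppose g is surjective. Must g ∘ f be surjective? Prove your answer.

No. Take X = {1}, Y = Z = {1, 2, 3, 4, 5}, f(1) = 1, and g = identity (surjective).
Then (g ∘ f)(1) = 1, and 5 ∈ Z has no preimage under g ∘ f, so g ∘ f is not surjective.

not surjective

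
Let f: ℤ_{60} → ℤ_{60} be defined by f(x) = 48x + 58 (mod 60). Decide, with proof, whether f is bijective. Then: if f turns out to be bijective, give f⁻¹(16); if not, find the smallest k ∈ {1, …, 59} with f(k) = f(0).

5

Recall that f is injective if f(s) = f(t) implies s = t.
We have gcd(48, 60) = 12 > 1. Taking s = 0 and t = 5: f(0) = 58 and f(5) = 48·5 + 58 = 298 ≡ 58 (mod 60).
So f(0) = f(5) while 0 ≠ 5, so f is not injective, hence not bijective.
Since f is not bijective, we find the least positive k with f(k) = f(0): this means 48k ≡ 0 (mod 60), i.e. 60 ∣ 48k. Since gcd(48, 60) = 12, dividing through by 12 this holds exactly when 5 ∣ 4k, and as gcd(4, 5) = 1, exactly when 5 ∣ k.
The smallest positive such k is 5.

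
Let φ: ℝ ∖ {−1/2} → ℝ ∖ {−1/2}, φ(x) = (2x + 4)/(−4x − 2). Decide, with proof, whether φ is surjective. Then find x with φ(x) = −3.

For any y ≠ −1/2, solving y(−4x − 2) = 2x + 4 for x gives a well-defined x ≠ −1/2. So φ is surjective.
Solving φ(x) = −3: cross-multiplying gives 2x + 4 = −3(−4x − 2), which rearranges to −10x = 2, so x = −1/5.

-1/5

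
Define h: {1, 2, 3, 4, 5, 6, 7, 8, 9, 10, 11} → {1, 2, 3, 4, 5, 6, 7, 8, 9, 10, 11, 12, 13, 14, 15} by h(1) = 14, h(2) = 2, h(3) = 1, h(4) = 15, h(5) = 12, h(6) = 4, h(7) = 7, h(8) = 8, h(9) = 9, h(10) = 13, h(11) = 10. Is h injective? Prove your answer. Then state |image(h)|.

11

The values h(1), …, h(11) are 14, 2, 1, 15, 12, 4, 7, 8, 9, 13, 10 — all distinct.
So h(a) = h(b) only when a = b, and h is injective.
The image of h is {1, 2, 4, 7, 8, 9, 10, 12, 13, 14, 15}, which has 11 elements.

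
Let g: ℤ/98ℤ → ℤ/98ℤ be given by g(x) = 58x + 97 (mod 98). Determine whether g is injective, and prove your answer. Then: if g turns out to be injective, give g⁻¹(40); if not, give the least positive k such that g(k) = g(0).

Recall: g is injective if g(s) = g(t) implies s = t.
We have gcd(58, 98) = 2 > 1. Taking s = 0 and t = 49: g(0) = 97 and g(49) = 58·49 + 97 = 2939 ≡ 97 (mod 98).
So g(0) = g(49) while 0 ≠ 49, thus g is not injective.
Since g is not injective, we find the least positive k with g(k) = g(0): this means 58k ≡ 0 (mod 98), i.e. 98 ∣ 58k. Since gcd(58, 98) = 2, dividing through by 2 this holds exactly when 49 ∣ 29k, and as gcd(29, 49) = 1, exactly when 49 ∣ k.
The smallest positive such k is 49.

49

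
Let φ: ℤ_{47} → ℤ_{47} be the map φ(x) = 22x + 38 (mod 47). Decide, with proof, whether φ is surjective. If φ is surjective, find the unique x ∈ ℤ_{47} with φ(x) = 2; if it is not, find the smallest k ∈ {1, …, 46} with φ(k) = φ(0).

Since gcd(22, 47) = 1, 22 is invertible modulo 47. Euclid's algorithm: 47 = 2·22 + 3, 22 = 7·3 + 1; back-substituting gives 1 = 15·22 − 7·47, so 22⁻¹ ≡ 15 (mod 47).
Then y ↦ 15(y − 38) is a two-sided inverse to φ, so every y ∈ ℤ_{47} has a preimage.
Therefore φ is surjective.
Since φ is surjective, we find φ⁻¹(2): we need 22x ≡ 2 − 38 ≡ 11 (mod 47). Using 22⁻¹ = 15: x ≡ 15·11 = 165 = 3·47 + 24, so x = 24.
Check: φ(24) = 22·24 + 38 = 566 = 12·47 + 2 ≡ 2 (mod 47).

24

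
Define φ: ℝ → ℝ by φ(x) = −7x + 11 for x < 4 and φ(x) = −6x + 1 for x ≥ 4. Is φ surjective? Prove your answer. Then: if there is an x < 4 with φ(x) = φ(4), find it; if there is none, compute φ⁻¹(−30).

Both pieces are strictly decreasing (slopes −7 and −6), so each is injective on its own interval.
The left piece maps (−∞, 4) onto (−17, ∞); the right piece maps [4, ∞) onto (−∞, −23].
The union (−17, ∞) ∪ (−∞, −23] omits the interval between −17 and −23; in particular −17 has no preimage. So φ is not surjective.
Because the two images are disjoint, no x < 4 has φ(x) = φ(4), so we compute φ⁻¹(−30): −30 lies in (−∞, −23], so solve −6x + 1 = −30: x = (−30 − 1)/(−6) = 31/6.

31/6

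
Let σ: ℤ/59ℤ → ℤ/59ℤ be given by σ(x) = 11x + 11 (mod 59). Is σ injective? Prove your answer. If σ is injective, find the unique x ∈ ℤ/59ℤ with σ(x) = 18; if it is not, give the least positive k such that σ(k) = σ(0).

Suppose σ(s) = σ(t) in ℤ/59ℤ. Then 11s + 11 ≡ 11t + 11 (mod 59), so 11(s − t) ≡ 0 (mod 59).
Since gcd(11, 59) = 1, 11 is invertible modulo 59, hence s − t ≡ 0 (mod 59), i.e. s = t.
Thus σ is injective.
We now compute 11⁻¹ mod 59 explicitly. Euclid's algorithm: 59 = 5·11 + 4, 11 = 2·4 + 3, 4 = 1·3 + 1; back-substituting gives 1 = 43·11 − 8·59, so 11⁻¹ ≡ 43 (mod 59).
Since σ is injective, we find σ⁻¹(18): we need 11x ≡ 18 − 11 ≡ 7 (mod 59). Using 11⁻¹ = 43: x ≡ 43·7 = 301 = 5·59 + 6, so x = 6.
Check: σ(6) = 11·6 + 11 = 77 = 1·59 + 18 ≡ 18 (mod 59).

6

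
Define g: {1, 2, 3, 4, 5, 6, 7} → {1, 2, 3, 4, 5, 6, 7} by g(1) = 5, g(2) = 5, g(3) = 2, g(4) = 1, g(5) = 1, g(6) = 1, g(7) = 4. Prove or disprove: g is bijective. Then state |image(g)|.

g(1) = 5 = g(2) with 1 ≠ 2, so g is not injective, hence not bijective.
The image of g is {1, 2, 4, 5}, which has 4 elements.

4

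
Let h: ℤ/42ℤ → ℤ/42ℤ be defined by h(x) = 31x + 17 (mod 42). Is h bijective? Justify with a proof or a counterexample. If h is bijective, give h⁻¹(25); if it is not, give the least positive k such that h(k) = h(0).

26

Recall: injectivity means: for all u, v in the domain, h(u) = h(v) implies u = v.
Suppose h(u) = h(v) in ℤ/42ℤ. Then 31u + 17 ≡ 31v + 17 (mod 42), hence 31(u − v) ≡ 0 (mod 42).
Since gcd(31, 42) = 1, 31 is invertible modulo 42, so u − v ≡ 0 (mod 42), i.e. u = v.
We now compute 31⁻¹ mod 42 explicitly. Euclid's algorithm: 42 = 1·31 + 11, 31 = 2·11 + 9, 11 = 1·9 + 2, 9 = 4·2 + 1; back-substituting gives 1 = 19·31 − 14·42, so 31⁻¹ ≡ 19 (mod 42).
For any y ∈ ℤ/42ℤ, x = 19(y − 17) mod 42 satisfies h(x) = 31·19(y − 17) + 17 ≡ y (since 31·19 ≡ 1 mod 42). So every y has a preimage.
Thus h is bijective.
Since h is bijective, we find h⁻¹(25): we need 31x ≡ 25 − 17 ≡ 8 (mod 42). Using 31⁻¹ = 19: x ≡ 19·8 = 152 = 3·42 + 26, so x = 26.
Check: h(26) = 31·26 + 17 = 823 = 19·42 + 25 ≡ 25 (mod 42).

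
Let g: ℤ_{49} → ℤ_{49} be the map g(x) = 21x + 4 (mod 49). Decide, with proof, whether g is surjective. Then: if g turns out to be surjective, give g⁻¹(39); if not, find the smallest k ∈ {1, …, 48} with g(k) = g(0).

7

By definition, surjectivity means every element of the codomain has a preimage under g.
Since gcd(21, 49) = 7, we have 21x ≡ 0 (mod 7) for all x, so g(x) ≡ 4 (mod 7).
But 0 ≢ 4 (mod 7), so 0 ∈ ℤ_{49} has no preimage. So g is not surjective.
Since g is not surjective, we find the least positive k with g(k) = g(0): this means 21k ≡ 0 (mod 49), i.e. 49 ∣ 21k. Since gcd(21, 49) = 7, dividing through by 7 this holds exactly when 7 ∣ 3k, and as gcd(3, 7) = 1, exactly when 7 ∣ k.
The smallest positive such k is 7.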